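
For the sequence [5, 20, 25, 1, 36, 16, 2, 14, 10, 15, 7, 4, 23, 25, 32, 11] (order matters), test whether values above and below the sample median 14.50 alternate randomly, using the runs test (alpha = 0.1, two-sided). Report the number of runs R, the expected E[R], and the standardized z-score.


Step 1: Compute median = 14.50; label A = above, B = below.
Labels in order: BAABAABBBABBAAAB  (n_A = 8, n_B = 8)
Step 2: Count runs R = 9.
Step 3: Under H0 (random ordering), E[R] = 2*n_A*n_B/(n_A+n_B) + 1 = 2*8*8/16 + 1 = 9.0000.
        Var[R] = 2*n_A*n_B*(2*n_A*n_B - n_A - n_B) / ((n_A+n_B)^2 * (n_A+n_B-1)) = 14336/3840 = 3.7333.
        SD[R] = 1.9322.
Step 4: R = E[R], so z = 0 with no continuity correction.
Step 5: Two-sided p-value via normal approximation = 2*(1 - Phi(|z|)) = 1.000000.
Step 6: alpha = 0.1. fail to reject H0.

R = 9, z = 0.0000, p = 1.000000, fail to reject H0.


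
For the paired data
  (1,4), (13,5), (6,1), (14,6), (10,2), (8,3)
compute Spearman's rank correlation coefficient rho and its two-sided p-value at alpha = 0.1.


Step 1: Rank x and y separately (midranks; no ties here).
rank(x): 1->1, 13->5, 6->2, 14->6, 10->4, 8->3
rank(y): 4->4, 5->5, 1->1, 6->6, 2->2, 3->3
Step 2: d_i = R_x(i) - R_y(i); compute d_i^2.
  (1-4)^2=9, (5-5)^2=0, (2-1)^2=1, (6-6)^2=0, (4-2)^2=4, (3-3)^2=0
sum(d^2) = 14.
Step 3: rho = 1 - 6*14 / (6*(6^2 - 1)) = 1 - 84/210 = 0.600000.
Step 4: Under H0, t = rho * sqrt((n-2)/(1-rho^2)) = 1.5000 ~ t(4).
Step 5: Two-sided p-value from the t-distribution with 4 df = 0.208000.
Step 6: alpha = 0.1. fail to reject H0.

rho = 0.6000, p = 0.208000, fail to reject H0 at alpha = 0.1.


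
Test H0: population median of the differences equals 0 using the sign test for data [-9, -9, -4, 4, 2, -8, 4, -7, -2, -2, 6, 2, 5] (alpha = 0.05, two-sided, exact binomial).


Step 1: Discard zero differences. Original n = 13; n_eff = number of nonzero differences = 13.
Nonzero differences (with sign): -9, -9, -4, +4, +2, -8, +4, -7, -2, -2, +6, +2, +5
Step 2: Count signs: positive = 6, negative = 7.
Step 3: Under H0: P(positive) = 0.5, so the number of positives S ~ Bin(13, 0.5).
Step 4: Two-sided exact p-value = sum of Bin(13,0.5) probabilities at or below the observed probability = 1.000000.
Step 5: alpha = 0.05. fail to reject H0.

n_eff = 13, pos = 6, neg = 7, p = 1.000000, fail to reject H0.


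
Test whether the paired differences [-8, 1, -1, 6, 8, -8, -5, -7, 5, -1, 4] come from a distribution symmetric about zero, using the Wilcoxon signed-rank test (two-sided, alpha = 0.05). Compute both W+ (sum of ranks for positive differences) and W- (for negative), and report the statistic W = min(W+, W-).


Step 1: Drop any zero differences (none here) and take |d_i|.
|d| = [8, 1, 1, 6, 8, 8, 5, 7, 5, 1, 4]
Step 2: Midrank |d_i| (ties get averaged ranks).
ranks: |8|->10, |1|->2, |1|->2, |6|->7, |8|->10, |8|->10, |5|->5.5, |7|->8, |5|->5.5, |1|->2, |4|->4
Step 3: Attach original signs; sum ranks with positive sign and with negative sign.
W+ = 2 + 7 + 10 + 5.5 + 4 = 28.5
W- = 10 + 2 + 10 + 5.5 + 8 + 2 = 37.5
(Check: W+ + W- = 66 should equal n(n+1)/2 = 66.)
Step 4: Test statistic W = min(W+, W-) = 28.5.
Step 5: Ties in |d|, so use the tie-corrected normal approximation.
        E[W] = n(n+1)/4 = 11*12/4 = 33.
        Tie groups: |d|=1 (t=3), |d|=5 (t=2), |d|=8 (t=3); sum(t^3 - t) = 54.
        Var[W] = n(n+1)(2n+1)/24 - sum(t^3-t)/48 = 3036/24 - 54/48 = 125.375.
        z = (W - E[W]) / sqrt(Var[W]) = (28.5 - 33) / 11.1971 = -0.4019.
        Two-sided p = 2*Phi(z) = 0.687765.
Step 6: alpha = 0.05. fail to reject H0.

W+ = 28.5, W- = 37.5, W = min = 28.5, p = 0.687765, fail to reject H0.


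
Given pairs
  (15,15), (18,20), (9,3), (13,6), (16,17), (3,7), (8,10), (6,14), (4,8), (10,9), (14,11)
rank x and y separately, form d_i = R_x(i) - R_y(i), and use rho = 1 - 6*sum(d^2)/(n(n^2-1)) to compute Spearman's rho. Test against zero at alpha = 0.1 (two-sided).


Step 1: Rank x and y separately (midranks; no ties here).
rank(x): 15->9, 18->11, 9->5, 13->7, 16->10, 3->1, 8->4, 6->3, 4->2, 10->6, 14->8
rank(y): 15->9, 20->11, 3->1, 6->2, 17->10, 7->3, 10->6, 14->8, 8->4, 9->5, 11->7
Step 2: d_i = R_x(i) - R_y(i); compute d_i^2.
  (9-9)^2=0, (11-11)^2=0, (5-1)^2=16, (7-2)^2=25, (10-10)^2=0, (1-3)^2=4, (4-6)^2=4, (3-8)^2=25, (2-4)^2=4, (6-5)^2=1, (8-7)^2=1
sum(d^2) = 80.
Step 3: rho = 1 - 6*80 / (11*(11^2 - 1)) = 1 - 480/1320 = 0.636364.
Step 4: Under H0, t = rho * sqrt((n-2)/(1-rho^2)) = 2.4749 ~ t(9).
Step 5: Two-sided p-value from the t-distribution with 9 df = 0.035287.
Step 6: alpha = 0.1. reject H0.

rho = 0.6364, p = 0.035287, reject H0 at alpha = 0.1.


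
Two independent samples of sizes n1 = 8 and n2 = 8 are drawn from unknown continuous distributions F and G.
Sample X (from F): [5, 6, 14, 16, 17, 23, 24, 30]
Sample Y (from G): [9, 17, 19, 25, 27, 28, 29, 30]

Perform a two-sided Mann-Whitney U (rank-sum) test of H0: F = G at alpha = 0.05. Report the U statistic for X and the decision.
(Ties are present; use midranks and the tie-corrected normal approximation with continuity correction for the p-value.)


Step 1: Combine and sort all 16 observations; assign midranks.
sorted (value, group): (5,X), (6,X), (9,Y), (14,X), (16,X), (17,X), (17,Y), (19,Y), (23,X), (24,X), (25,Y), (27,Y), (28,Y), (29,Y), (30,X), (30,Y)
ranks: 5->1, 6->2, 9->3, 14->4, 16->5, 17->6.5, 17->6.5, 19->8, 23->9, 24->10, 25->11, 27->12, 28->13, 29->14, 30->15.5, 30->15.5
Step 2: Rank sum for X: R1 = 1 + 2 + 4 + 5 + 6.5 + 9 + 10 + 15.5 = 53.
Step 3: U_X = R1 - n1(n1+1)/2 = 53 - 8*9/2 = 53 - 36 = 17.
       U_Y = n1*n2 - U_X = 64 - 17 = 47.
Step 4: Ties are present, so use the tie-corrected normal approximation (with continuity correction) for the p-value.
Step 5: p-value = 0.127247; compare to alpha = 0.05. fail to reject H0.

U_X = 17, p = 0.127247, fail to reject H0 at alpha = 0.05.


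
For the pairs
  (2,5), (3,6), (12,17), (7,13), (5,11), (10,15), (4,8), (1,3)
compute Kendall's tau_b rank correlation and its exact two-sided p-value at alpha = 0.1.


Step 1: Enumerate the 28 unordered pairs (i,j) with i<j and classify each by sign(x_j-x_i) * sign(y_j-y_i).
  (1,2):dx=+1,dy=+1->C; (1,3):dx=+10,dy=+12->C; (1,4):dx=+5,dy=+8->C; (1,5):dx=+3,dy=+6->C
  (1,6):dx=+8,dy=+10->C; (1,7):dx=+2,dy=+3->C; (1,8):dx=-1,dy=-2->C; (2,3):dx=+9,dy=+11->C
  (2,4):dx=+4,dy=+7->C; (2,5):dx=+2,dy=+5->C; (2,6):dx=+7,dy=+9->C; (2,7):dx=+1,dy=+2->C
  (2,8):dx=-2,dy=-3->C; (3,4):dx=-5,dy=-4->C; (3,5):dx=-7,dy=-6->C; (3,6):dx=-2,dy=-2->C
  (3,7):dx=-8,dy=-9->C; (3,8):dx=-11,dy=-14->C; (4,5):dx=-2,dy=-2->C; (4,6):dx=+3,dy=+2->C
  (4,7):dx=-3,dy=-5->C; (4,8):dx=-6,dy=-10->C; (5,6):dx=+5,dy=+4->C; (5,7):dx=-1,dy=-3->C
  (5,8):dx=-4,dy=-8->C; (6,7):dx=-6,dy=-7->C; (6,8):dx=-9,dy=-12->C; (7,8):dx=-3,dy=-5->C
Step 2: C = 28, D = 0, total pairs = 28.
Step 3: tau = (C - D)/(n(n-1)/2) = (28 - 0)/28 = 1.000000.
Step 4: Exact two-sided p-value (enumerate n! = 40320 permutations of y under H0): p = 0.000050.
Step 5: alpha = 0.1. reject H0.

tau_b = 1.0000 (C=28, D=0), p = 0.000050, reject H0.


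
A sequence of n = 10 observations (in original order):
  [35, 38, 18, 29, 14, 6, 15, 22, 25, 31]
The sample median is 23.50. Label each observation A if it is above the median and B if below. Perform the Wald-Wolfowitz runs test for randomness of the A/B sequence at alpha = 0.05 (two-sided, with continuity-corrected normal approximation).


Step 1: Compute median = 23.50; label A = above, B = below.
Labels in order: AABABBBBAA  (n_A = 5, n_B = 5)
Step 2: Count runs R = 5.
Step 3: Under H0 (random ordering), E[R] = 2*n_A*n_B/(n_A+n_B) + 1 = 2*5*5/10 + 1 = 6.0000.
        Var[R] = 2*n_A*n_B*(2*n_A*n_B - n_A - n_B) / ((n_A+n_B)^2 * (n_A+n_B-1)) = 2000/900 = 2.2222.
        SD[R] = 1.4907.
Step 4: Continuity-corrected z = (R + 0.5 - E[R]) / SD[R] = (5 + 0.5 - 6.0000) / 1.4907 = -0.3354.
Step 5: Two-sided p-value via normal approximation = 2*(1 - Phi(|z|)) = 0.737316.
Step 6: alpha = 0.05. fail to reject H0.

R = 5, z = -0.3354, p = 0.737316, fail to reject H0.


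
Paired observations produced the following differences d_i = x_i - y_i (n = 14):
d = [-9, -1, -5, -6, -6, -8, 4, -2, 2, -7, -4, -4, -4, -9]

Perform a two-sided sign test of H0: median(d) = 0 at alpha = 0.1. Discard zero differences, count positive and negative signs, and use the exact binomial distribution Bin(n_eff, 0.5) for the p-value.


Step 1: Discard zero differences. Original n = 14; n_eff = number of nonzero differences = 14.
Nonzero differences (with sign): -9, -1, -5, -6, -6, -8, +4, -2, +2, -7, -4, -4, -4, -9
Step 2: Count signs: positive = 2, negative = 12.
Step 3: Under H0: P(positive) = 0.5, so the number of positives S ~ Bin(14, 0.5).
Step 4: Two-sided exact p-value = sum of Bin(14,0.5) probabilities at or below the observed probability = 0.012939.
Step 5: alpha = 0.1. reject H0.

n_eff = 14, pos = 2, neg = 12, p = 0.012939, reject H0.


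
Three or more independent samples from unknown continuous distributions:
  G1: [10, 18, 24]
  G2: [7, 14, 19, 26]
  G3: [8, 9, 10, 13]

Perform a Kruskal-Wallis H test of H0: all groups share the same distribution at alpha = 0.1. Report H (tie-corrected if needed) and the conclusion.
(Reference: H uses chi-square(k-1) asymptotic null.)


Step 1: Combine all N = 11 observations and assign midranks.
sorted (value, group, rank): (7,G2,1), (8,G3,2), (9,G3,3), (10,G1,4.5), (10,G3,4.5), (13,G3,6), (14,G2,7), (18,G1,8), (19,G2,9), (24,G1,10), (26,G2,11)
Step 2: Sum ranks within each group.
R_1 = 22.5 (n_1 = 3)
R_2 = 28 (n_2 = 4)
R_3 = 15.5 (n_3 = 4)
Step 3: H = 12/(N(N+1)) * sum(R_i^2/n_i) - 3(N+1)
     = 12/(11*12) * (22.5^2/3 + 28^2/4 + 15.5^2/4) - 3*12
     = 0.090909 * 424.812 - 36
     = 2.619318.
Step 4: Ties present; correction factor C = 1 - 6/(11^3 - 11) = 0.995455. Corrected H = 2.619318 / 0.995455 = 2.631279.
Step 5: Under H0, H ~ chi^2(2); p-value = 0.268303.
Step 6: alpha = 0.1. fail to reject H0.

H = 2.6313, df = 2, p = 0.268303, fail to reject H0.


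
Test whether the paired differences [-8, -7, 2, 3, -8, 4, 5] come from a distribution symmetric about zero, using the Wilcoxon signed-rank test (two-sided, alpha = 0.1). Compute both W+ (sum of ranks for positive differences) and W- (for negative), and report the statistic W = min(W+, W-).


Step 1: Drop any zero differences (none here) and take |d_i|.
|d| = [8, 7, 2, 3, 8, 4, 5]
Step 2: Midrank |d_i| (ties get averaged ranks).
ranks: |8|->6.5, |7|->5, |2|->1, |3|->2, |8|->6.5, |4|->3, |5|->4
Step 3: Attach original signs; sum ranks with positive sign and with negative sign.
W+ = 1 + 2 + 3 + 4 = 10
W- = 6.5 + 5 + 6.5 = 18
(Check: W+ + W- = 28 should equal n(n+1)/2 = 28.)
Step 4: Test statistic W = min(W+, W-) = 10.
Step 5: Ties in |d|, so use the tie-corrected normal approximation.
        E[W] = n(n+1)/4 = 7*8/4 = 14.
        Tie groups: |d|=8 (t=2); sum(t^3 - t) = 6.
        Var[W] = n(n+1)(2n+1)/24 - sum(t^3-t)/48 = 840/24 - 6/48 = 34.875.
        z = (W - E[W]) / sqrt(Var[W]) = (10 - 14) / 5.9055 = -0.6773.
        Two-sided p = 2*Phi(z) = 0.498194.
Step 6: alpha = 0.1. fail to reject H0.

W+ = 10, W- = 18, W = min = 10, p = 0.498194, fail to reject H0.


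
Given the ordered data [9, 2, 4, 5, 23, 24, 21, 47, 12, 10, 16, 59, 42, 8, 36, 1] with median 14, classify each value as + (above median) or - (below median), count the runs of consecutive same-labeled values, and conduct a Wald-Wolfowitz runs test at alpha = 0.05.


Step 1: Compute median = 14; label A = above, B = below.
Labels in order: BBBBAAAABBAAABAB  (n_A = 8, n_B = 8)
Step 2: Count runs R = 7.
Step 3: Under H0 (random ordering), E[R] = 2*n_A*n_B/(n_A+n_B) + 1 = 2*8*8/16 + 1 = 9.0000.
        Var[R] = 2*n_A*n_B*(2*n_A*n_B - n_A - n_B) / ((n_A+n_B)^2 * (n_A+n_B-1)) = 14336/3840 = 3.7333.
        SD[R] = 1.9322.
Step 4: Continuity-corrected z = (R + 0.5 - E[R]) / SD[R] = (7 + 0.5 - 9.0000) / 1.9322 = -0.7763.
Step 5: Two-sided p-value via normal approximation = 2*(1 - Phi(|z|)) = 0.437558.
Step 6: alpha = 0.05. fail to reject H0.

R = 7, z = -0.7763, p = 0.437558, fail to reject H0.


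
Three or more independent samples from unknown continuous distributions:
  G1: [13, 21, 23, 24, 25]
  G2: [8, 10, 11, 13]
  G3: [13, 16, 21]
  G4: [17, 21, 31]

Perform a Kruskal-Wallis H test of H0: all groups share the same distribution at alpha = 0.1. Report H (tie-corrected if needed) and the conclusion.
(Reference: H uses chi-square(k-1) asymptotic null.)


Step 1: Combine all N = 15 observations and assign midranks.
sorted (value, group, rank): (8,G2,1), (10,G2,2), (11,G2,3), (13,G1,5), (13,G2,5), (13,G3,5), (16,G3,7), (17,G4,8), (21,G1,10), (21,G3,10), (21,G4,10), (23,G1,12), (24,G1,13), (25,G1,14), (31,G4,15)
Step 2: Sum ranks within each group.
R_1 = 54 (n_1 = 5)
R_2 = 11 (n_2 = 4)
R_3 = 22 (n_3 = 3)
R_4 = 33 (n_4 = 3)
Step 3: H = 12/(N(N+1)) * sum(R_i^2/n_i) - 3(N+1)
     = 12/(15*16) * (54^2/5 + 11^2/4 + 22^2/3 + 33^2/3) - 3*16
     = 0.050000 * 1137.78 - 48
     = 8.889167.
Step 4: Ties present; correction factor C = 1 - 48/(15^3 - 15) = 0.985714. Corrected H = 8.889167 / 0.985714 = 9.017995.
Step 5: Under H0, H ~ chi^2(3); p-value = 0.029053.
Step 6: alpha = 0.1. reject H0.

H = 9.0180, df = 3, p = 0.029053, reject H0.


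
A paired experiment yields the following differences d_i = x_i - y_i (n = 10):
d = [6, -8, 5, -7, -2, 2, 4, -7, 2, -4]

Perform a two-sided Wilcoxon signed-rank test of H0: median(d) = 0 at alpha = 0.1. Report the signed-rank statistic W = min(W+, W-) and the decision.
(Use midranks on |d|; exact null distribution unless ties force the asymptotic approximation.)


Step 1: Drop any zero differences (none here) and take |d_i|.
|d| = [6, 8, 5, 7, 2, 2, 4, 7, 2, 4]
Step 2: Midrank |d_i| (ties get averaged ranks).
ranks: |6|->7, |8|->10, |5|->6, |7|->8.5, |2|->2, |2|->2, |4|->4.5, |7|->8.5, |2|->2, |4|->4.5
Step 3: Attach original signs; sum ranks with positive sign and with negative sign.
W+ = 7 + 6 + 2 + 4.5 + 2 = 21.5
W- = 10 + 8.5 + 2 + 8.5 + 4.5 = 33.5
(Check: W+ + W- = 55 should equal n(n+1)/2 = 55.)
Step 4: Test statistic W = min(W+, W-) = 21.5.
Step 5: Ties in |d|, so use the tie-corrected normal approximation.
        E[W] = n(n+1)/4 = 10*11/4 = 27.5.
        Tie groups: |d|=2 (t=3), |d|=4 (t=2), |d|=7 (t=2); sum(t^3 - t) = 36.
        Var[W] = n(n+1)(2n+1)/24 - sum(t^3-t)/48 = 2310/24 - 36/48 = 95.5.
        z = (W - E[W]) / sqrt(Var[W]) = (21.5 - 27.5) / 9.7724 = -0.6140.
        Two-sided p = 2*Phi(z) = 0.539233.
Step 6: alpha = 0.1. fail to reject H0.

W+ = 21.5, W- = 33.5, W = min = 21.5, p = 0.539233, fail to reject H0.


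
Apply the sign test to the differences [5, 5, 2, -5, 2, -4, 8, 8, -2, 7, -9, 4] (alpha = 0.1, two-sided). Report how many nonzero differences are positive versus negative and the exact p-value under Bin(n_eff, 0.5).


Step 1: Discard zero differences. Original n = 12; n_eff = number of nonzero differences = 12.
Nonzero differences (with sign): +5, +5, +2, -5, +2, -4, +8, +8, -2, +7, -9, +4
Step 2: Count signs: positive = 8, negative = 4.
Step 3: Under H0: P(positive) = 0.5, so the number of positives S ~ Bin(12, 0.5).
Step 4: Two-sided exact p-value = sum of Bin(12,0.5) probabilities at or below the observed probability = 0.387695.
Step 5: alpha = 0.1. fail to reject H0.

n_eff = 12, pos = 8, neg = 4, p = 0.387695, fail to reject H0.


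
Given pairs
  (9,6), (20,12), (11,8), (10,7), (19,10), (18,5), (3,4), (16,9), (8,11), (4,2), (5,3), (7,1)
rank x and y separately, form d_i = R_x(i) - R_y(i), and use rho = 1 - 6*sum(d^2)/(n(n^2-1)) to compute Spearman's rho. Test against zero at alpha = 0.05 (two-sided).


Step 1: Rank x and y separately (midranks; no ties here).
rank(x): 9->6, 20->12, 11->8, 10->7, 19->11, 18->10, 3->1, 16->9, 8->5, 4->2, 5->3, 7->4
rank(y): 6->6, 12->12, 8->8, 7->7, 10->10, 5->5, 4->4, 9->9, 11->11, 2->2, 3->3, 1->1
Step 2: d_i = R_x(i) - R_y(i); compute d_i^2.
  (6-6)^2=0, (12-12)^2=0, (8-8)^2=0, (7-7)^2=0, (11-10)^2=1, (10-5)^2=25, (1-4)^2=9, (9-9)^2=0, (5-11)^2=36, (2-2)^2=0, (3-3)^2=0, (4-1)^2=9
sum(d^2) = 80.
Step 3: rho = 1 - 6*80 / (12*(12^2 - 1)) = 1 - 480/1716 = 0.720280.
Step 4: Under H0, t = rho * sqrt((n-2)/(1-rho^2)) = 3.2835 ~ t(10).
Step 5: Two-sided p-value from the t-distribution with 10 df = 0.008240.
Step 6: alpha = 0.05. reject H0.

rho = 0.7203, p = 0.008240, reject H0 at alpha = 0.05.


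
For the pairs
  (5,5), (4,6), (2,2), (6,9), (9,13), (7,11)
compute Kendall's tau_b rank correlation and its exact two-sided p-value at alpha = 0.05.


Step 1: Enumerate the 15 unordered pairs (i,j) with i<j and classify each by sign(x_j-x_i) * sign(y_j-y_i).
  (1,2):dx=-1,dy=+1->D; (1,3):dx=-3,dy=-3->C; (1,4):dx=+1,dy=+4->C; (1,5):dx=+4,dy=+8->C
  (1,6):dx=+2,dy=+6->C; (2,3):dx=-2,dy=-4->C; (2,4):dx=+2,dy=+3->C; (2,5):dx=+5,dy=+7->C
  (2,6):dx=+3,dy=+5->C; (3,4):dx=+4,dy=+7->C; (3,5):dx=+7,dy=+11->C; (3,6):dx=+5,dy=+9->C
  (4,5):dx=+3,dy=+4->C; (4,6):dx=+1,dy=+2->C; (5,6):dx=-2,dy=-2->C
Step 2: C = 14, D = 1, total pairs = 15.
Step 3: tau = (C - D)/(n(n-1)/2) = (14 - 1)/15 = 0.866667.
Step 4: Exact two-sided p-value (enumerate n! = 720 permutations of y under H0): p = 0.016667.
Step 5: alpha = 0.05. reject H0.

tau_b = 0.8667 (C=14, D=1), p = 0.016667, reject H0.


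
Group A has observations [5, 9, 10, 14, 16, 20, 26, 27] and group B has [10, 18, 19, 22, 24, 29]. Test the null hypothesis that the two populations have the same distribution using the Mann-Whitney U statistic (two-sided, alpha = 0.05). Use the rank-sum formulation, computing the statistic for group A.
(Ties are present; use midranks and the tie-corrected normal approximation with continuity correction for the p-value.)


Step 1: Combine and sort all 14 observations; assign midranks.
sorted (value, group): (5,X), (9,X), (10,X), (10,Y), (14,X), (16,X), (18,Y), (19,Y), (20,X), (22,Y), (24,Y), (26,X), (27,X), (29,Y)
ranks: 5->1, 9->2, 10->3.5, 10->3.5, 14->5, 16->6, 18->7, 19->8, 20->9, 22->10, 24->11, 26->12, 27->13, 29->14
Step 2: Rank sum for X: R1 = 1 + 2 + 3.5 + 5 + 6 + 9 + 12 + 13 = 51.5.
Step 3: U_X = R1 - n1(n1+1)/2 = 51.5 - 8*9/2 = 51.5 - 36 = 15.5.
       U_Y = n1*n2 - U_X = 48 - 15.5 = 32.5.
Step 4: Ties are present, so use the tie-corrected normal approximation (with continuity correction) for the p-value.
Step 5: p-value = 0.301168; compare to alpha = 0.05. fail to reject H0.

U_X = 15.5, p = 0.301168, fail to reject H0 at alpha = 0.05.


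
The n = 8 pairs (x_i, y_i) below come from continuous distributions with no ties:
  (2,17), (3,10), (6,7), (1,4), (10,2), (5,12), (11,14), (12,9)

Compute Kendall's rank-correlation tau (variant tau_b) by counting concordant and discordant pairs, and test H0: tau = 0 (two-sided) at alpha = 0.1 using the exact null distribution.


Step 1: Enumerate the 28 unordered pairs (i,j) with i<j and classify each by sign(x_j-x_i) * sign(y_j-y_i).
  (1,2):dx=+1,dy=-7->D; (1,3):dx=+4,dy=-10->D; (1,4):dx=-1,dy=-13->C; (1,5):dx=+8,dy=-15->D
  (1,6):dx=+3,dy=-5->D; (1,7):dx=+9,dy=-3->D; (1,8):dx=+10,dy=-8->D; (2,3):dx=+3,dy=-3->D
  (2,4):dx=-2,dy=-6->C; (2,5):dx=+7,dy=-8->D; (2,6):dx=+2,dy=+2->C; (2,7):dx=+8,dy=+4->C
  (2,8):dx=+9,dy=-1->D; (3,4):dx=-5,dy=-3->C; (3,5):dx=+4,dy=-5->D; (3,6):dx=-1,dy=+5->D
  (3,7):dx=+5,dy=+7->C; (3,8):dx=+6,dy=+2->C; (4,5):dx=+9,dy=-2->D; (4,6):dx=+4,dy=+8->C
  (4,7):dx=+10,dy=+10->C; (4,8):dx=+11,dy=+5->C; (5,6):dx=-5,dy=+10->D; (5,7):dx=+1,dy=+12->C
  (5,8):dx=+2,dy=+7->C; (6,7):dx=+6,dy=+2->C; (6,8):dx=+7,dy=-3->D; (7,8):dx=+1,dy=-5->D
Step 2: C = 13, D = 15, total pairs = 28.
Step 3: tau = (C - D)/(n(n-1)/2) = (13 - 15)/28 = -0.071429.
Step 4: Exact two-sided p-value (enumerate n! = 40320 permutations of y under H0): p = 0.904861.
Step 5: alpha = 0.1. fail to reject H0.

tau_b = -0.0714 (C=13, D=15), p = 0.904861, fail to reject H0.


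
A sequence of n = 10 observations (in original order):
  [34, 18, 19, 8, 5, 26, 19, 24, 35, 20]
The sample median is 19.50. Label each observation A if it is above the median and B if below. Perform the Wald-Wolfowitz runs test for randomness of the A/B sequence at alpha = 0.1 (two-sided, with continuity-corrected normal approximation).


Step 1: Compute median = 19.50; label A = above, B = below.
Labels in order: ABBBBABAAA  (n_A = 5, n_B = 5)
Step 2: Count runs R = 5.
Step 3: Under H0 (random ordering), E[R] = 2*n_A*n_B/(n_A+n_B) + 1 = 2*5*5/10 + 1 = 6.0000.
        Var[R] = 2*n_A*n_B*(2*n_A*n_B - n_A - n_B) / ((n_A+n_B)^2 * (n_A+n_B-1)) = 2000/900 = 2.2222.
        SD[R] = 1.4907.
Step 4: Continuity-corrected z = (R + 0.5 - E[R]) / SD[R] = (5 + 0.5 - 6.0000) / 1.4907 = -0.3354.
Step 5: Two-sided p-value via normal approximation = 2*(1 - Phi(|z|)) = 0.737316.
Step 6: alpha = 0.1. fail to reject H0.

R = 5, z = -0.3354, p = 0.737316, fail to reject H0.


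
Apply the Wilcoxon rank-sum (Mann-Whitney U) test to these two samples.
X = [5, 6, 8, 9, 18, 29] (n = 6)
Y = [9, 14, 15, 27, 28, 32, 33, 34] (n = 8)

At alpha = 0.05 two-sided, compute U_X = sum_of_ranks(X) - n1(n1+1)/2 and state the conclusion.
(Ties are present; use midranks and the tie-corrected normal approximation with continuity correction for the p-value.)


Step 1: Combine and sort all 14 observations; assign midranks.
sorted (value, group): (5,X), (6,X), (8,X), (9,X), (9,Y), (14,Y), (15,Y), (18,X), (27,Y), (28,Y), (29,X), (32,Y), (33,Y), (34,Y)
ranks: 5->1, 6->2, 8->3, 9->4.5, 9->4.5, 14->6, 15->7, 18->8, 27->9, 28->10, 29->11, 32->12, 33->13, 34->14
Step 2: Rank sum for X: R1 = 1 + 2 + 3 + 4.5 + 8 + 11 = 29.5.
Step 3: U_X = R1 - n1(n1+1)/2 = 29.5 - 6*7/2 = 29.5 - 21 = 8.5.
       U_Y = n1*n2 - U_X = 48 - 8.5 = 39.5.
Step 4: Ties are present, so use the tie-corrected normal approximation (with continuity correction) for the p-value.
Step 5: p-value = 0.052547; compare to alpha = 0.05. fail to reject H0.

U_X = 8.5, p = 0.052547, fail to reject H0 at alpha = 0.05.


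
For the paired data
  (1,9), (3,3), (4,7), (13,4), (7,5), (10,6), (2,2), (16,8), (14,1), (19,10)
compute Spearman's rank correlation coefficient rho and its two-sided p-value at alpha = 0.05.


Step 1: Rank x and y separately (midranks; no ties here).
rank(x): 1->1, 3->3, 4->4, 13->7, 7->5, 10->6, 2->2, 16->9, 14->8, 19->10
rank(y): 9->9, 3->3, 7->7, 4->4, 5->5, 6->6, 2->2, 8->8, 1->1, 10->10
Step 2: d_i = R_x(i) - R_y(i); compute d_i^2.
  (1-9)^2=64, (3-3)^2=0, (4-7)^2=9, (7-4)^2=9, (5-5)^2=0, (6-6)^2=0, (2-2)^2=0, (9-8)^2=1, (8-1)^2=49, (10-10)^2=0
sum(d^2) = 132.
Step 3: rho = 1 - 6*132 / (10*(10^2 - 1)) = 1 - 792/990 = 0.200000.
Step 4: Under H0, t = rho * sqrt((n-2)/(1-rho^2)) = 0.5774 ~ t(8).
Step 5: Two-sided p-value from the t-distribution with 8 df = 0.579584.
Step 6: alpha = 0.05. fail to reject H0.

rho = 0.2000, p = 0.579584, fail to reject H0 at alpha = 0.05.


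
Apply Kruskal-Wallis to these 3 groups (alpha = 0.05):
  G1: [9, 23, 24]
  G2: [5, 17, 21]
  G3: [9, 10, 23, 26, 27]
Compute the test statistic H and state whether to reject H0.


Step 1: Combine all N = 11 observations and assign midranks.
sorted (value, group, rank): (5,G2,1), (9,G1,2.5), (9,G3,2.5), (10,G3,4), (17,G2,5), (21,G2,6), (23,G1,7.5), (23,G3,7.5), (24,G1,9), (26,G3,10), (27,G3,11)
Step 2: Sum ranks within each group.
R_1 = 19 (n_1 = 3)
R_2 = 12 (n_2 = 3)
R_3 = 35 (n_3 = 5)
Step 3: H = 12/(N(N+1)) * sum(R_i^2/n_i) - 3(N+1)
     = 12/(11*12) * (19^2/3 + 12^2/3 + 35^2/5) - 3*12
     = 0.090909 * 413.333 - 36
     = 1.575758.
Step 4: Ties present; correction factor C = 1 - 12/(11^3 - 11) = 0.990909. Corrected H = 1.575758 / 0.990909 = 1.590214.
Step 5: Under H0, H ~ chi^2(2); p-value = 0.451533.
Step 6: alpha = 0.05. fail to reject H0.

H = 1.5902, df = 2, p = 0.451533, fail to reject H0.


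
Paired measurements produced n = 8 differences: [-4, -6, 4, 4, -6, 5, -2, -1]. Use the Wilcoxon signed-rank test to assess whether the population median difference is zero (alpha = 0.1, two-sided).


Step 1: Drop any zero differences (none here) and take |d_i|.
|d| = [4, 6, 4, 4, 6, 5, 2, 1]
Step 2: Midrank |d_i| (ties get averaged ranks).
ranks: |4|->4, |6|->7.5, |4|->4, |4|->4, |6|->7.5, |5|->6, |2|->2, |1|->1
Step 3: Attach original signs; sum ranks with positive sign and with negative sign.
W+ = 4 + 4 + 6 = 14
W- = 4 + 7.5 + 7.5 + 2 + 1 = 22
(Check: W+ + W- = 36 should equal n(n+1)/2 = 36.)
Step 4: Test statistic W = min(W+, W-) = 14.
Step 5: Ties in |d|, so use the tie-corrected normal approximation.
        E[W] = n(n+1)/4 = 8*9/4 = 18.
        Tie groups: |d|=4 (t=3), |d|=6 (t=2); sum(t^3 - t) = 30.
        Var[W] = n(n+1)(2n+1)/24 - sum(t^3-t)/48 = 1224/24 - 30/48 = 50.375.
        z = (W - E[W]) / sqrt(Var[W]) = (14 - 18) / 7.0975 = -0.5636.
        Two-sided p = 2*Phi(z) = 0.573043.
Step 6: alpha = 0.1. fail to reject H0.

W+ = 14, W- = 22, W = min = 14, p = 0.573043, fail to reject H0.


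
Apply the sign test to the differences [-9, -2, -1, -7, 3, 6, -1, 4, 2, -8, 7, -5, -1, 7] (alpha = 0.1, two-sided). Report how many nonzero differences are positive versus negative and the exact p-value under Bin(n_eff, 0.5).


Step 1: Discard zero differences. Original n = 14; n_eff = number of nonzero differences = 14.
Nonzero differences (with sign): -9, -2, -1, -7, +3, +6, -1, +4, +2, -8, +7, -5, -1, +7
Step 2: Count signs: positive = 6, negative = 8.
Step 3: Under H0: P(positive) = 0.5, so the number of positives S ~ Bin(14, 0.5).
Step 4: Two-sided exact p-value = sum of Bin(14,0.5) probabilities at or below the observed probability = 0.790527.
Step 5: alpha = 0.1. fail to reject H0.

n_eff = 14, pos = 6, neg = 8, p = 0.790527, fail to reject H0.


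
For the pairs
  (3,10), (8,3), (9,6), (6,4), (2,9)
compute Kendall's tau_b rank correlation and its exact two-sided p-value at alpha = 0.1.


Step 1: Enumerate the 10 unordered pairs (i,j) with i<j and classify each by sign(x_j-x_i) * sign(y_j-y_i).
  (1,2):dx=+5,dy=-7->D; (1,3):dx=+6,dy=-4->D; (1,4):dx=+3,dy=-6->D; (1,5):dx=-1,dy=-1->C
  (2,3):dx=+1,dy=+3->C; (2,4):dx=-2,dy=+1->D; (2,5):dx=-6,dy=+6->D; (3,4):dx=-3,dy=-2->C
  (3,5):dx=-7,dy=+3->D; (4,5):dx=-4,dy=+5->D
Step 2: C = 3, D = 7, total pairs = 10.
Step 3: tau = (C - D)/(n(n-1)/2) = (3 - 7)/10 = -0.400000.
Step 4: Exact two-sided p-value (enumerate n! = 120 permutations of y under H0): p = 0.483333.
Step 5: alpha = 0.1. fail to reject H0.

tau_b = -0.4000 (C=3, D=7), p = 0.483333, fail to reject H0.


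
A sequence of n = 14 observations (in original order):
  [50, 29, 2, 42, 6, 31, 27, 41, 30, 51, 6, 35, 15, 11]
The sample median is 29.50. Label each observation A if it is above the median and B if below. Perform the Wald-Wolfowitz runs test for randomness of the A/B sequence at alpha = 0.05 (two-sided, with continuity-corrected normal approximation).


Step 1: Compute median = 29.50; label A = above, B = below.
Labels in order: ABBABABAAABABB  (n_A = 7, n_B = 7)
Step 2: Count runs R = 10.
Step 3: Under H0 (random ordering), E[R] = 2*n_A*n_B/(n_A+n_B) + 1 = 2*7*7/14 + 1 = 8.0000.
        Var[R] = 2*n_A*n_B*(2*n_A*n_B - n_A - n_B) / ((n_A+n_B)^2 * (n_A+n_B-1)) = 8232/2548 = 3.2308.
        SD[R] = 1.7974.
Step 4: Continuity-corrected z = (R - 0.5 - E[R]) / SD[R] = (10 - 0.5 - 8.0000) / 1.7974 = 0.8345.
Step 5: Two-sided p-value via normal approximation = 2*(1 - Phi(|z|)) = 0.403986.
Step 6: alpha = 0.05. fail to reject H0.

R = 10, z = 0.8345, p = 0.403986, fail to reject H0.


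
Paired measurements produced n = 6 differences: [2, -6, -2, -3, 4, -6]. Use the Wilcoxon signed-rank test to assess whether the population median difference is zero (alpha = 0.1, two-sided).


Step 1: Drop any zero differences (none here) and take |d_i|.
|d| = [2, 6, 2, 3, 4, 6]
Step 2: Midrank |d_i| (ties get averaged ranks).
ranks: |2|->1.5, |6|->5.5, |2|->1.5, |3|->3, |4|->4, |6|->5.5
Step 3: Attach original signs; sum ranks with positive sign and with negative sign.
W+ = 1.5 + 4 = 5.5
W- = 5.5 + 1.5 + 3 + 5.5 = 15.5
(Check: W+ + W- = 21 should equal n(n+1)/2 = 21.)
Step 4: Test statistic W = min(W+, W-) = 5.5.
Step 5: Ties in |d|, so use the tie-corrected normal approximation.
        E[W] = n(n+1)/4 = 6*7/4 = 10.5.
        Tie groups: |d|=2 (t=2), |d|=6 (t=2); sum(t^3 - t) = 12.
        Var[W] = n(n+1)(2n+1)/24 - sum(t^3-t)/48 = 546/24 - 12/48 = 22.5.
        z = (W - E[W]) / sqrt(Var[W]) = (5.5 - 10.5) / 4.7434 = -1.0541.
        Two-sided p = 2*Phi(z) = 0.291841.
Step 6: alpha = 0.1. fail to reject H0.

W+ = 5.5, W- = 15.5, W = min = 5.5, p = 0.291841, fail to reject H0.


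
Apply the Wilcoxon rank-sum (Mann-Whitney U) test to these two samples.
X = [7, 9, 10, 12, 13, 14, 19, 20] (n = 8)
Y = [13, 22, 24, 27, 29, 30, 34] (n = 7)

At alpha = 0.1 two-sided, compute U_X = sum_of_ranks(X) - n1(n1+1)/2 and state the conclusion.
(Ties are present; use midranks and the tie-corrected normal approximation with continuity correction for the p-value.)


Step 1: Combine and sort all 15 observations; assign midranks.
sorted (value, group): (7,X), (9,X), (10,X), (12,X), (13,X), (13,Y), (14,X), (19,X), (20,X), (22,Y), (24,Y), (27,Y), (29,Y), (30,Y), (34,Y)
ranks: 7->1, 9->2, 10->3, 12->4, 13->5.5, 13->5.5, 14->7, 19->8, 20->9, 22->10, 24->11, 27->12, 29->13, 30->14, 34->15
Step 2: Rank sum for X: R1 = 1 + 2 + 3 + 4 + 5.5 + 7 + 8 + 9 = 39.5.
Step 3: U_X = R1 - n1(n1+1)/2 = 39.5 - 8*9/2 = 39.5 - 36 = 3.5.
       U_Y = n1*n2 - U_X = 56 - 3.5 = 52.5.
Step 4: Ties are present, so use the tie-corrected normal approximation (with continuity correction) for the p-value.
Step 5: p-value = 0.005437; compare to alpha = 0.1. reject H0.

U_X = 3.5, p = 0.005437, reject H0 at alpha = 0.1.


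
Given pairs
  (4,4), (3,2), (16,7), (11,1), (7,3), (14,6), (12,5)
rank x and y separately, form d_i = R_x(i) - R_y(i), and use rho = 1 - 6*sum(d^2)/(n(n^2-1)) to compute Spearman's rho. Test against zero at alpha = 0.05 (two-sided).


Step 1: Rank x and y separately (midranks; no ties here).
rank(x): 4->2, 3->1, 16->7, 11->4, 7->3, 14->6, 12->5
rank(y): 4->4, 2->2, 7->7, 1->1, 3->3, 6->6, 5->5
Step 2: d_i = R_x(i) - R_y(i); compute d_i^2.
  (2-4)^2=4, (1-2)^2=1, (7-7)^2=0, (4-1)^2=9, (3-3)^2=0, (6-6)^2=0, (5-5)^2=0
sum(d^2) = 14.
Step 3: rho = 1 - 6*14 / (7*(7^2 - 1)) = 1 - 84/336 = 0.750000.
Step 4: Under H0, t = rho * sqrt((n-2)/(1-rho^2)) = 2.5355 ~ t(5).
Step 5: Two-sided p-value from the t-distribution with 5 df = 0.052181.
Step 6: alpha = 0.05. fail to reject H0.

rho = 0.7500, p = 0.052181, fail to reject H0 at alpha = 0.05.


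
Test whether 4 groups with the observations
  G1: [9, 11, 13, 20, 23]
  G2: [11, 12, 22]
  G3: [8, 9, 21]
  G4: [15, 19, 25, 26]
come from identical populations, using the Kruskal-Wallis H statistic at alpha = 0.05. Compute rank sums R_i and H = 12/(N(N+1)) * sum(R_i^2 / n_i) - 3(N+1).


Step 1: Combine all N = 15 observations and assign midranks.
sorted (value, group, rank): (8,G3,1), (9,G1,2.5), (9,G3,2.5), (11,G1,4.5), (11,G2,4.5), (12,G2,6), (13,G1,7), (15,G4,8), (19,G4,9), (20,G1,10), (21,G3,11), (22,G2,12), (23,G1,13), (25,G4,14), (26,G4,15)
Step 2: Sum ranks within each group.
R_1 = 37 (n_1 = 5)
R_2 = 22.5 (n_2 = 3)
R_3 = 14.5 (n_3 = 3)
R_4 = 46 (n_4 = 4)
Step 3: H = 12/(N(N+1)) * sum(R_i^2/n_i) - 3(N+1)
     = 12/(15*16) * (37^2/5 + 22.5^2/3 + 14.5^2/3 + 46^2/4) - 3*16
     = 0.050000 * 1041.63 - 48
     = 4.081667.
Step 4: Ties present; correction factor C = 1 - 12/(15^3 - 15) = 0.996429. Corrected H = 4.081667 / 0.996429 = 4.096296.
Step 5: Under H0, H ~ chi^2(3); p-value = 0.251252.
Step 6: alpha = 0.05. fail to reject H0.

H = 4.0963, df = 3, p = 0.251252, fail to reject H0.


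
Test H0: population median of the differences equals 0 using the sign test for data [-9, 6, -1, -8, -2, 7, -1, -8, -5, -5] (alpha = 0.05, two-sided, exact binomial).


Step 1: Discard zero differences. Original n = 10; n_eff = number of nonzero differences = 10.
Nonzero differences (with sign): -9, +6, -1, -8, -2, +7, -1, -8, -5, -5
Step 2: Count signs: positive = 2, negative = 8.
Step 3: Under H0: P(positive) = 0.5, so the number of positives S ~ Bin(10, 0.5).
Step 4: Two-sided exact p-value = sum of Bin(10,0.5) probabilities at or below the observed probability = 0.109375.
Step 5: alpha = 0.05. fail to reject H0.

n_eff = 10, pos = 2, neg = 8, p = 0.109375, fail to reject H0.


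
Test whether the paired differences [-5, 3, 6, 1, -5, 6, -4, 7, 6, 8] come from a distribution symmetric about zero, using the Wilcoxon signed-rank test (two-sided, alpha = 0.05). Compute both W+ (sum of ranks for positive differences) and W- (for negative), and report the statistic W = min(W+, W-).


Step 1: Drop any zero differences (none here) and take |d_i|.
|d| = [5, 3, 6, 1, 5, 6, 4, 7, 6, 8]
Step 2: Midrank |d_i| (ties get averaged ranks).
ranks: |5|->4.5, |3|->2, |6|->7, |1|->1, |5|->4.5, |6|->7, |4|->3, |7|->9, |6|->7, |8|->10
Step 3: Attach original signs; sum ranks with positive sign and with negative sign.
W+ = 2 + 7 + 1 + 7 + 9 + 7 + 10 = 43
W- = 4.5 + 4.5 + 3 = 12
(Check: W+ + W- = 55 should equal n(n+1)/2 = 55.)
Step 4: Test statistic W = min(W+, W-) = 12.
Step 5: Ties in |d|, so use the tie-corrected normal approximation.
        E[W] = n(n+1)/4 = 10*11/4 = 27.5.
        Tie groups: |d|=5 (t=2), |d|=6 (t=3); sum(t^3 - t) = 30.
        Var[W] = n(n+1)(2n+1)/24 - sum(t^3-t)/48 = 2310/24 - 30/48 = 95.625.
        z = (W - E[W]) / sqrt(Var[W]) = (12 - 27.5) / 9.7788 = -1.5851.
        Two-sided p = 2*Phi(z) = 0.112952.
Step 6: alpha = 0.05. fail to reject H0.

W+ = 43, W- = 12, W = min = 12, p = 0.112952, fail to reject H0.


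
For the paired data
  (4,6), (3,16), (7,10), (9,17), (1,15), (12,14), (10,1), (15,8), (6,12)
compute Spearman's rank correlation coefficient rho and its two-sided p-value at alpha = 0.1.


Step 1: Rank x and y separately (midranks; no ties here).
rank(x): 4->3, 3->2, 7->5, 9->6, 1->1, 12->8, 10->7, 15->9, 6->4
rank(y): 6->2, 16->8, 10->4, 17->9, 15->7, 14->6, 1->1, 8->3, 12->5
Step 2: d_i = R_x(i) - R_y(i); compute d_i^2.
  (3-2)^2=1, (2-8)^2=36, (5-4)^2=1, (6-9)^2=9, (1-7)^2=36, (8-6)^2=4, (7-1)^2=36, (9-3)^2=36, (4-5)^2=1
sum(d^2) = 160.
Step 3: rho = 1 - 6*160 / (9*(9^2 - 1)) = 1 - 960/720 = -0.333333.
Step 4: Under H0, t = rho * sqrt((n-2)/(1-rho^2)) = -0.9354 ~ t(7).
Step 5: Two-sided p-value from the t-distribution with 7 df = 0.380713.
Step 6: alpha = 0.1. fail to reject H0.

rho = -0.3333, p = 0.380713, fail to reject H0 at alpha = 0.1.


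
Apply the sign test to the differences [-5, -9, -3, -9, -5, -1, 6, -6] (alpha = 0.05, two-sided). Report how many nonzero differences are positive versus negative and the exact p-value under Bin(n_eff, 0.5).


Step 1: Discard zero differences. Original n = 8; n_eff = number of nonzero differences = 8.
Nonzero differences (with sign): -5, -9, -3, -9, -5, -1, +6, -6
Step 2: Count signs: positive = 1, negative = 7.
Step 3: Under H0: P(positive) = 0.5, so the number of positives S ~ Bin(8, 0.5).
Step 4: Two-sided exact p-value = sum of Bin(8,0.5) probabilities at or below the observed probability = 0.070312.
Step 5: alpha = 0.05. fail to reject H0.

n_eff = 8, pos = 1, neg = 7, p = 0.070312, fail to reject H0.


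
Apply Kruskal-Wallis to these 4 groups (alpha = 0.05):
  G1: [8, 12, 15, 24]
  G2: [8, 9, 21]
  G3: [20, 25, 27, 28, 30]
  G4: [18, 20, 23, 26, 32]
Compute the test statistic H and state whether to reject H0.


Step 1: Combine all N = 17 observations and assign midranks.
sorted (value, group, rank): (8,G1,1.5), (8,G2,1.5), (9,G2,3), (12,G1,4), (15,G1,5), (18,G4,6), (20,G3,7.5), (20,G4,7.5), (21,G2,9), (23,G4,10), (24,G1,11), (25,G3,12), (26,G4,13), (27,G3,14), (28,G3,15), (30,G3,16), (32,G4,17)
Step 2: Sum ranks within each group.
R_1 = 21.5 (n_1 = 4)
R_2 = 13.5 (n_2 = 3)
R_3 = 64.5 (n_3 = 5)
R_4 = 53.5 (n_4 = 5)
Step 3: H = 12/(N(N+1)) * sum(R_i^2/n_i) - 3(N+1)
     = 12/(17*18) * (21.5^2/4 + 13.5^2/3 + 64.5^2/5 + 53.5^2/5) - 3*18
     = 0.039216 * 1580.81 - 54
     = 7.992647.
Step 4: Ties present; correction factor C = 1 - 12/(17^3 - 17) = 0.997549. Corrected H = 7.992647 / 0.997549 = 8.012285.
Step 5: Under H0, H ~ chi^2(3); p-value = 0.045758.
Step 6: alpha = 0.05. reject H0.

H = 8.0123, df = 3, p = 0.045758, reject H0.


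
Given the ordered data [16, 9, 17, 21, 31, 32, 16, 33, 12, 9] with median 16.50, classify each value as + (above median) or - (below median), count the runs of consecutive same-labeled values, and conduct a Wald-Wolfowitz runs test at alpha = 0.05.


Step 1: Compute median = 16.50; label A = above, B = below.
Labels in order: BBAAAABABB  (n_A = 5, n_B = 5)
Step 2: Count runs R = 5.
Step 3: Under H0 (random ordering), E[R] = 2*n_A*n_B/(n_A+n_B) + 1 = 2*5*5/10 + 1 = 6.0000.
        Var[R] = 2*n_A*n_B*(2*n_A*n_B - n_A - n_B) / ((n_A+n_B)^2 * (n_A+n_B-1)) = 2000/900 = 2.2222.
        SD[R] = 1.4907.
Step 4: Continuity-corrected z = (R + 0.5 - E[R]) / SD[R] = (5 + 0.5 - 6.0000) / 1.4907 = -0.3354.
Step 5: Two-sided p-value via normal approximation = 2*(1 - Phi(|z|)) = 0.737316.
Step 6: alpha = 0.05. fail to reject H0.

R = 5, z = -0.3354, p = 0.737316, fail to reject H0.


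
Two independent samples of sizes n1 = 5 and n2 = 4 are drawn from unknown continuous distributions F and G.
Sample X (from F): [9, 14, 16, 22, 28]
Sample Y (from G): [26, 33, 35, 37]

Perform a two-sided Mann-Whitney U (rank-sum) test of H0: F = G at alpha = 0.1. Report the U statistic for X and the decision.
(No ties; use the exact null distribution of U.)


Step 1: Combine and sort all 9 observations; assign midranks.
sorted (value, group): (9,X), (14,X), (16,X), (22,X), (26,Y), (28,X), (33,Y), (35,Y), (37,Y)
ranks: 9->1, 14->2, 16->3, 22->4, 26->5, 28->6, 33->7, 35->8, 37->9
Step 2: Rank sum for X: R1 = 1 + 2 + 3 + 4 + 6 = 16.
Step 3: U_X = R1 - n1(n1+1)/2 = 16 - 5*6/2 = 16 - 15 = 1.
       U_Y = n1*n2 - U_X = 20 - 1 = 19.
Step 4: No ties, so the exact null distribution of U (based on enumerating the C(9,5) = 126 equally likely rank assignments) gives the two-sided p-value.
Step 5: p-value = 0.031746; compare to alpha = 0.1. reject H0.

U_X = 1, p = 0.031746, reject H0 at alpha = 0.1.


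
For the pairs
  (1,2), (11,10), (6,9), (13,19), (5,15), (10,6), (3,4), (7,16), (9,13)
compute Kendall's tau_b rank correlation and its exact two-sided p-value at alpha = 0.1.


Step 1: Enumerate the 36 unordered pairs (i,j) with i<j and classify each by sign(x_j-x_i) * sign(y_j-y_i).
  (1,2):dx=+10,dy=+8->C; (1,3):dx=+5,dy=+7->C; (1,4):dx=+12,dy=+17->C; (1,5):dx=+4,dy=+13->C
  (1,6):dx=+9,dy=+4->C; (1,7):dx=+2,dy=+2->C; (1,8):dx=+6,dy=+14->C; (1,9):dx=+8,dy=+11->C
  (2,3):dx=-5,dy=-1->C; (2,4):dx=+2,dy=+9->C; (2,5):dx=-6,dy=+5->D; (2,6):dx=-1,dy=-4->C
  (2,7):dx=-8,dy=-6->C; (2,8):dx=-4,dy=+6->D; (2,9):dx=-2,dy=+3->D; (3,4):dx=+7,dy=+10->C
  (3,5):dx=-1,dy=+6->D; (3,6):dx=+4,dy=-3->D; (3,7):dx=-3,dy=-5->C; (3,8):dx=+1,dy=+7->C
  (3,9):dx=+3,dy=+4->C; (4,5):dx=-8,dy=-4->C; (4,6):dx=-3,dy=-13->C; (4,7):dx=-10,dy=-15->C
  (4,8):dx=-6,dy=-3->C; (4,9):dx=-4,dy=-6->C; (5,6):dx=+5,dy=-9->D; (5,7):dx=-2,dy=-11->C
  (5,8):dx=+2,dy=+1->C; (5,9):dx=+4,dy=-2->D; (6,7):dx=-7,dy=-2->C; (6,8):dx=-3,dy=+10->D
  (6,9):dx=-1,dy=+7->D; (7,8):dx=+4,dy=+12->C; (7,9):dx=+6,dy=+9->C; (8,9):dx=+2,dy=-3->D
Step 2: C = 26, D = 10, total pairs = 36.
Step 3: tau = (C - D)/(n(n-1)/2) = (26 - 10)/36 = 0.444444.
Step 4: Exact two-sided p-value (enumerate n! = 362880 permutations of y under H0): p = 0.119439.
Step 5: alpha = 0.1. fail to reject H0.

tau_b = 0.4444 (C=26, D=10), p = 0.119439, fail to reject H0.


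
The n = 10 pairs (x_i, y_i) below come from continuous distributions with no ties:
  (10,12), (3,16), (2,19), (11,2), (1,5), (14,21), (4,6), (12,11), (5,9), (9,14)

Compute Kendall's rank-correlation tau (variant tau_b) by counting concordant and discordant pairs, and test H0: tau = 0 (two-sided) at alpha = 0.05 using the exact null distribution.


Step 1: Enumerate the 45 unordered pairs (i,j) with i<j and classify each by sign(x_j-x_i) * sign(y_j-y_i).
  (1,2):dx=-7,dy=+4->D; (1,3):dx=-8,dy=+7->D; (1,4):dx=+1,dy=-10->D; (1,5):dx=-9,dy=-7->C
  (1,6):dx=+4,dy=+9->C; (1,7):dx=-6,dy=-6->C; (1,8):dx=+2,dy=-1->D; (1,9):dx=-5,dy=-3->C
  (1,10):dx=-1,dy=+2->D; (2,3):dx=-1,dy=+3->D; (2,4):dx=+8,dy=-14->D; (2,5):dx=-2,dy=-11->C
  (2,6):dx=+11,dy=+5->C; (2,7):dx=+1,dy=-10->D; (2,8):dx=+9,dy=-5->D; (2,9):dx=+2,dy=-7->D
  (2,10):dx=+6,dy=-2->D; (3,4):dx=+9,dy=-17->D; (3,5):dx=-1,dy=-14->C; (3,6):dx=+12,dy=+2->C
  (3,7):dx=+2,dy=-13->D; (3,8):dx=+10,dy=-8->D; (3,9):dx=+3,dy=-10->D; (3,10):dx=+7,dy=-5->D
  (4,5):dx=-10,dy=+3->D; (4,6):dx=+3,dy=+19->C; (4,7):dx=-7,dy=+4->D; (4,8):dx=+1,dy=+9->C
  (4,9):dx=-6,dy=+7->D; (4,10):dx=-2,dy=+12->D; (5,6):dx=+13,dy=+16->C; (5,7):dx=+3,dy=+1->C
  (5,8):dx=+11,dy=+6->C; (5,9):dx=+4,dy=+4->C; (5,10):dx=+8,dy=+9->C; (6,7):dx=-10,dy=-15->C
  (6,8):dx=-2,dy=-10->C; (6,9):dx=-9,dy=-12->C; (6,10):dx=-5,dy=-7->C; (7,8):dx=+8,dy=+5->C
  (7,9):dx=+1,dy=+3->C; (7,10):dx=+5,dy=+8->C; (8,9):dx=-7,dy=-2->C; (8,10):dx=-3,dy=+3->D
  (9,10):dx=+4,dy=+5->C
Step 2: C = 24, D = 21, total pairs = 45.
Step 3: tau = (C - D)/(n(n-1)/2) = (24 - 21)/45 = 0.066667.
Step 4: Exact two-sided p-value (enumerate n! = 3628800 permutations of y under H0): p = 0.861801.
Step 5: alpha = 0.05. fail to reject H0.

tau_b = 0.0667 (C=24, D=21), p = 0.861801, fail to reject H0.
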